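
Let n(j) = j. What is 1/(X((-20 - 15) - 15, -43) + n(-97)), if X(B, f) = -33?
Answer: -1/130 ≈ -0.0076923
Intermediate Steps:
1/(X((-20 - 15) - 15, -43) + n(-97)) = 1/(-33 - 97) = 1/(-130) = -1/130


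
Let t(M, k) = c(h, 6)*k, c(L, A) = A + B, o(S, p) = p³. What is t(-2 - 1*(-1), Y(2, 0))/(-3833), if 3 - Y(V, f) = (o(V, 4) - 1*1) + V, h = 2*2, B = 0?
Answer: 372/3833 ≈ 0.097052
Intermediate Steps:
h = 4
c(L, A) = A (c(L, A) = A + 0 = A)
Y(V, f) = -60 - V (Y(V, f) = 3 - ((4³ - 1*1) + V) = 3 - ((64 - 1) + V) = 3 - (63 + V) = 3 + (-63 - V) = -60 - V)
t(M, k) = 6*k
t(-2 - 1*(-1), Y(2, 0))/(-3833) = (6*(-60 - 1*2))/(-3833) = (6*(-60 - 2))*(-1/3833) = (6*(-62))*(-1/3833) = -372*(-1/3833) = 372/3833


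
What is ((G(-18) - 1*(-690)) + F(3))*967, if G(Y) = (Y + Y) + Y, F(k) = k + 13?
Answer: 630484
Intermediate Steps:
F(k) = 13 + k
G(Y) = 3*Y (G(Y) = 2*Y + Y = 3*Y)
((G(-18) - 1*(-690)) + F(3))*967 = ((3*(-18) - 1*(-690)) + (13 + 3))*967 = ((-54 + 690) + 16)*967 = (636 + 16)*967 = 652*967 = 630484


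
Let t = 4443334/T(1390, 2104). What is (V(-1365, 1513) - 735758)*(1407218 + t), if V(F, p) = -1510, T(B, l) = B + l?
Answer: -1814144874326484/1747 ≈ -1.0384e+12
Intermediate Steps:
t = 2221667/1747 (t = 4443334/(1390 + 2104) = 4443334/3494 = 4443334*(1/3494) = 2221667/1747 ≈ 1271.7)
(V(-1365, 1513) - 735758)*(1407218 + t) = (-1510 - 735758)*(1407218 + 2221667/1747) = -737268*2460631513/1747 = -1814144874326484/1747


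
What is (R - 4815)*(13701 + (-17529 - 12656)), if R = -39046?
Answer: 723004724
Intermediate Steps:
(R - 4815)*(13701 + (-17529 - 12656)) = (-39046 - 4815)*(13701 + (-17529 - 12656)) = -43861*(13701 - 30185) = -43861*(-16484) = 723004724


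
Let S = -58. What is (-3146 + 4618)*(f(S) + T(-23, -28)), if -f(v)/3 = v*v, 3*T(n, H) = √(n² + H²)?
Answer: -14855424 + 1472*√1313/3 ≈ -1.4838e+7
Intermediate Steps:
T(n, H) = √(H² + n²)/3 (T(n, H) = √(n² + H²)/3 = √(H² + n²)/3)
f(v) = -3*v² (f(v) = -3*v*v = -3*v²)
(-3146 + 4618)*(f(S) + T(-23, -28)) = (-3146 + 4618)*(-3*(-58)² + √((-28)² + (-23)²)/3) = 1472*(-3*3364 + √(784 + 529)/3) = 1472*(-10092 + √1313/3) = -14855424 + 1472*√1313/3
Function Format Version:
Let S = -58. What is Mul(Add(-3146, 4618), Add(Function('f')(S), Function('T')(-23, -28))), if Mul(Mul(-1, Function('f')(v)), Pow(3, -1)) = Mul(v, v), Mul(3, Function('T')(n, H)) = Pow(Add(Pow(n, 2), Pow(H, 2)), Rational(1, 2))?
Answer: Add(-14855424, Mul(Rational(1472, 3), Pow(1313, Rational(1, 2)))) ≈ -1.4838e+7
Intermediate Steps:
Function('T')(n, H) = Mul(Rational(1, 3), Pow(Add(Pow(H, 2), Pow(n, 2)), Rational(1, 2))) (Function('T')(n, H) = Mul(Rational(1, 3), Pow(Add(Pow(n, 2), Pow(H, 2)), Rational(1, 2))) = Mul(Rational(1, 3), Pow(Add(Pow(H, 2), Pow(n, 2)), Rational(1, 2))))
Function('f')(v) = Mul(-3, Pow(v, 2)) (Function('f')(v) = Mul(-3, Mul(v, v)) = Mul(-3, Pow(v, 2)))
Mul(Add(-3146, 4618), Add(Function('f')(S), Function('T')(-23, -28))) = Mul(Add(-3146, 4618), Add(Mul(-3, Pow(-58, 2)), Mul(Rational(1, 3), Pow(Add(Pow(-28, 2), Pow(-23, 2)), Rational(1, 2))))) = Mul(1472, Add(Mul(-3, 3364), Mul(Rational(1, 3), Pow(Add(784, 529), Rational(1, 2))))) = Mul(1472, Add(-10092, Mul(Rational(1, 3), Pow(1313, Rational(1, 2))))) = Add(-14855424, Mul(Rational(1472, 3), Pow(1313, Rational(1, 2))))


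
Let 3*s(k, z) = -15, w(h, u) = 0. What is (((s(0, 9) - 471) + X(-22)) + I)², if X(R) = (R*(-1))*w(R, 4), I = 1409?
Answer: 870489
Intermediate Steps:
s(k, z) = -5 (s(k, z) = (⅓)*(-15) = -5)
X(R) = 0 (X(R) = (R*(-1))*0 = -R*0 = 0)
(((s(0, 9) - 471) + X(-22)) + I)² = (((-5 - 471) + 0) + 1409)² = ((-476 + 0) + 1409)² = (-476 + 1409)² = 933² = 870489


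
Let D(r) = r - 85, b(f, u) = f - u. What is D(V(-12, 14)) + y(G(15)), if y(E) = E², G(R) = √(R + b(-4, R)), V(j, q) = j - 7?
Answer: -108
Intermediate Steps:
V(j, q) = -7 + j
D(r) = -85 + r
G(R) = 2*I (G(R) = √(R + (-4 - R)) = √(-4) = 2*I)
D(V(-12, 14)) + y(G(15)) = (-85 + (-7 - 12)) + (2*I)² = (-85 - 19) - 4 = -104 - 4 = -108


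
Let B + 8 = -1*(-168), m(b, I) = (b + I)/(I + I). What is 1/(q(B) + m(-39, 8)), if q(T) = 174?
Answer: 16/2753 ≈ 0.0058118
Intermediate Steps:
m(b, I) = (I + b)/(2*I) (m(b, I) = (I + b)/((2*I)) = (I + b)*(1/(2*I)) = (I + b)/(2*I))
B = 160 (B = -8 - 1*(-168) = -8 + 168 = 160)
1/(q(B) + m(-39, 8)) = 1/(174 + (1/2)*(8 - 39)/8) = 1/(174 + (1/2)*(1/8)*(-31)) = 1/(174 - 31/16) = 1/(2753/16) = 16/2753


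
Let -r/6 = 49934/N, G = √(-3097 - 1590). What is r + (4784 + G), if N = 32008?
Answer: 38206667/8002 + I*√4687 ≈ 4774.6 + 68.462*I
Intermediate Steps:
G = I*√4687 (G = √(-4687) = I*√4687 ≈ 68.462*I)
r = -74901/8002 (r = -299604/32008 = -6*24967/16004 = -74901/8002 ≈ -9.3603)
r + (4784 + G) = -74901/8002 + (4784 + I*√4687) = 38206667/8002 + I*√4687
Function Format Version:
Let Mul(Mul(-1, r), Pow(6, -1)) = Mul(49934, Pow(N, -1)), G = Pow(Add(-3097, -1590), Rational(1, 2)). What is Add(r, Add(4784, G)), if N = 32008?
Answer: Add(Rational(38206667, 8002), Mul(I, Pow(4687, Rational(1, 2)))) ≈ Add(4774.6, Mul(68.462, I))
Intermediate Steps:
G = Mul(I, Pow(4687, Rational(1, 2))) (G = Pow(-4687, Rational(1, 2)) = Mul(I, Pow(4687, Rational(1, 2))) ≈ Mul(68.462, I))
r = Rational(-74901, 8002) (r = Mul(-6, Mul(49934, Pow(32008, -1))) = Mul(-6, Mul(49934, Rational(1, 32008))) = Mul(-6, Rational(24967, 16004)) = Rational(-74901, 8002) ≈ -9.3603)
Add(r, Add(4784, G)) = Add(Rational(-74901, 8002), Add(4784, Mul(I, Pow(4687, Rational(1, 2))))) = Add(Rational(38206667, 8002), Mul(I, Pow(4687, Rational(1, 2))))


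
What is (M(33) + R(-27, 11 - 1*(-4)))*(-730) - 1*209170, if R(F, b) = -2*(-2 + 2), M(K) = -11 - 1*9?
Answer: -194570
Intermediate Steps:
M(K) = -20 (M(K) = -11 - 9 = -20)
R(F, b) = 0 (R(F, b) = -2*0 = 0)
(M(33) + R(-27, 11 - 1*(-4)))*(-730) - 1*209170 = (-20 + 0)*(-730) - 1*209170 = -20*(-730) - 209170 = 14600 - 209170 = -194570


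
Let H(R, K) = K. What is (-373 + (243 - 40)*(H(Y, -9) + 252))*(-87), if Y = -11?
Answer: -4259172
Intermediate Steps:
(-373 + (243 - 40)*(H(Y, -9) + 252))*(-87) = (-373 + (243 - 40)*(-9 + 252))*(-87) = (-373 + 203*243)*(-87) = (-373 + 49329)*(-87) = 48956*(-87) = -4259172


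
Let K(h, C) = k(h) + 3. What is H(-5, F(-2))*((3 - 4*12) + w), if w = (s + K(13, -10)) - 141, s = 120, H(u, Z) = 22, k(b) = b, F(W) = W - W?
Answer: -1100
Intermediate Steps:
F(W) = 0
K(h, C) = 3 + h (K(h, C) = h + 3 = 3 + h)
w = -5 (w = (120 + (3 + 13)) - 141 = (120 + 16) - 141 = 136 - 141 = -5)
H(-5, F(-2))*((3 - 4*12) + w) = 22*((3 - 4*12) - 5) = 22*((3 - 48) - 5) = 22*(-45 - 5) = 22*(-50) = -1100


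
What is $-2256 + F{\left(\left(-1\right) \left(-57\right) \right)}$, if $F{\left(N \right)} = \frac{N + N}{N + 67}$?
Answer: $- \frac{139815}{62} \approx -2255.1$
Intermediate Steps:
$F{\left(N \right)} = \frac{2 N}{67 + N}$
$-2256 + F{\left(\left(-1\right) \left(-57\right) \right)} = -2256 + \frac{2 \left(\left(-1\right) \left(-57\right)\right)}{67 - -57} = -2256 + 2 \cdot 57 \frac{1}{67 + 57} = -2256 + 2 \cdot 57 \cdot \frac{1}{124} = -2256 + \frac{57}{62} = - \frac{139815}{62}$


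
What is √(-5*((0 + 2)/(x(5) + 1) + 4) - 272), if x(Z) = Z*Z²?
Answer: I*√128807/21 ≈ 17.09*I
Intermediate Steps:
x(Z) = Z³
√(-5*((0 + 2)/(x(5) + 1) + 4) - 272) = √(-5*((0 + 2)/(5³ + 1) + 4) - 272) = √(-5*(2/(125 + 1) + 4) - 272) = √(-5*(2/126 + 4) - 272) = √(-5*(2*(1/126) + 4) - 272) = √(-5*(1/63 + 4) - 272) = √(-5*253/63 - 272) = √(-1265/63 - 272) = √(-18401/63) = I*√128807/21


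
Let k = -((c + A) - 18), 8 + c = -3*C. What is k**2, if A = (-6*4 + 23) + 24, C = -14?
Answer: 1521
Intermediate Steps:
c = 34 (c = -8 - 3*(-14) = -8 + 42 = 34)
A = 23 (A = (-24 + 23) + 24 = -1 + 24 = 23)
k = -39 (k = -((34 + 23) - 18) = -(57 - 18) = -1*39 = -39)
k**2 = (-39)**2 = 1521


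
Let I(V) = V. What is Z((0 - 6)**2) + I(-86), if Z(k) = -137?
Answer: -223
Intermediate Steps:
Z((0 - 6)**2) + I(-86) = -137 - 86 = -223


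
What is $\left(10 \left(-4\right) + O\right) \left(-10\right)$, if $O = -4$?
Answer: $440$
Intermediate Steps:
$\left(10 \left(-4\right) + O\right) \left(-10\right) = \left(10 \left(-4\right) - 4\right) \left(-10\right) = \left(-40 - 4\right) \left(-10\right) = \left(-44\right) \left(-10\right) = 440$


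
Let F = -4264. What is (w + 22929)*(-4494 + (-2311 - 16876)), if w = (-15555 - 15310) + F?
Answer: 288908200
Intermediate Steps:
w = -35129 (w = (-15555 - 15310) - 4264 = -30865 - 4264 = -35129)
(w + 22929)*(-4494 + (-2311 - 16876)) = (-35129 + 22929)*(-4494 + (-2311 - 16876)) = -12200*(-4494 - 19187) = -12200*(-23681) = 288908200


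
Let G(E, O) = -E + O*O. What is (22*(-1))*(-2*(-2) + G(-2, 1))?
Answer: -154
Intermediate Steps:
G(E, O) = O² - E (G(E, O) = -E + O² = O² - E)
(22*(-1))*(-2*(-2) + G(-2, 1)) = (22*(-1))*(-2*(-2) + (1² - 1*(-2))) = -22*(4 + (1 + 2)) = -22*(4 + 3) = -22*7 = -154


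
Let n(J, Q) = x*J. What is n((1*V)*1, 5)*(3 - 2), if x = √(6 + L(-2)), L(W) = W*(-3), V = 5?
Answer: 10*√3 ≈ 17.320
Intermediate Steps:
L(W) = -3*W
x = 2*√3 (x = √(6 - 3*(-2)) = √(6 + 6) = √12 = 2*√3 ≈ 3.4641)
n(J, Q) = 2*J*√3 (n(J, Q) = (2*√3)*J = 2*J*√3)
n((1*V)*1, 5)*(3 - 2) = (2*((1*5)*1)*√3)*(3 - 2) = (2*(5*1)*√3)*1 = (2*5*√3)*1 = (10*√3)*1 = 10*√3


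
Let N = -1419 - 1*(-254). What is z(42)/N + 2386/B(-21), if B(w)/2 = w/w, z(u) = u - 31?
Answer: 1389834/1165 ≈ 1193.0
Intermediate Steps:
N = -1165 (N = -1419 + 254 = -1165)
z(u) = -31 + u
B(w) = 2 (B(w) = 2*(w/w) = 2*1 = 2)
z(42)/N + 2386/B(-21) = (-31 + 42)/(-1165) + 2386/2 = 11*(-1/1165) + 2386*(½) = -11/1165 + 1193 = 1389834/1165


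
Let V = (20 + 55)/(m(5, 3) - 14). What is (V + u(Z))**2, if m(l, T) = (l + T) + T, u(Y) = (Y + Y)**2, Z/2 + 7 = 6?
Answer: 81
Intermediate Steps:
Z = -2 (Z = -14 + 2*6 = -14 + 12 = -2)
u(Y) = 4*Y**2 (u(Y) = (2*Y)**2 = 4*Y**2)
m(l, T) = l + 2*T (m(l, T) = (T + l) + T = l + 2*T)
V = -25 (V = (20 + 55)/((5 + 2*3) - 14) = 75/((5 + 6) - 14) = 75/(11 - 14) = 75/(-3) = 75*(-1/3) = -25)
(V + u(Z))**2 = (-25 + 4*(-2)**2)**2 = (-25 + 4*4)**2 = (-25 + 16)**2 = (-9)**2 = 81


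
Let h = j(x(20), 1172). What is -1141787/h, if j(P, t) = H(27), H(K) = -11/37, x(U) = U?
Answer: 42246119/11 ≈ 3.8406e+6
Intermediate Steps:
H(K) = -11/37 (H(K) = -11*1/37 = -11/37)
j(P, t) = -11/37
h = -11/37 ≈ -0.29730
-1141787/h = -1141787/(-11/37) = -1141787*(-37/11) = 42246119/11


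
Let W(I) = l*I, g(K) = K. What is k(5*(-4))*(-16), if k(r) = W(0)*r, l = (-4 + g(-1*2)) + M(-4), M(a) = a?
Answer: 0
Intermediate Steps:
l = -10 (l = (-4 - 1*2) - 4 = (-4 - 2) - 4 = -6 - 4 = -10)
W(I) = -10*I
k(r) = 0 (k(r) = (-10*0)*r = 0*r = 0)
k(5*(-4))*(-16) = 0*(-16) = 0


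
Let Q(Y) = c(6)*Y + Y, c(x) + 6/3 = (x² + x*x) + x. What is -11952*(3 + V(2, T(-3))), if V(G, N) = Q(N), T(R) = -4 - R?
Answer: 884448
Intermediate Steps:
c(x) = -2 + x + 2*x² (c(x) = -2 + ((x² + x*x) + x) = -2 + ((x² + x²) + x) = -2 + (2*x² + x) = -2 + (x + 2*x²) = -2 + x + 2*x²)
Q(Y) = 77*Y (Q(Y) = (-2 + 6 + 2*6²)*Y + Y = (-2 + 6 + 2*36)*Y + Y = (-2 + 6 + 72)*Y + Y = 76*Y + Y = 77*Y)
V(G, N) = 77*N
-11952*(3 + V(2, T(-3))) = -11952*(3 + 77*(-4 - 1*(-3))) = -11952*(3 + 77*(-4 + 3)) = -11952*(3 + 77*(-1)) = -11952*(3 - 77) = -11952*(-74) = 884448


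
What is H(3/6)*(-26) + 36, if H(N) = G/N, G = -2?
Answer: 140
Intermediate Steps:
H(N) = -2/N
H(3/6)*(-26) + 36 = -2/(3/6)*(-26) + 36 = -2/(3*(⅙))*(-26) + 36 = -2/½*(-26) + 36 = -2*2*(-26) + 36 = -4*(-26) + 36 = 104 + 36 = 140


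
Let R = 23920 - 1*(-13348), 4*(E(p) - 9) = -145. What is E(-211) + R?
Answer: 148963/4 ≈ 37241.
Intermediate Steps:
E(p) = -109/4 (E(p) = 9 + (¼)*(-145) = 9 - 145/4 = -109/4)
R = 37268 (R = 23920 + 13348 = 37268)
E(-211) + R = -109/4 + 37268 = 148963/4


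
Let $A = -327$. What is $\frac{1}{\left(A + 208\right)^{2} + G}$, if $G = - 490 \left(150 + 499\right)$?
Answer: $- \frac{1}{303849} \approx -3.2911 \cdot 10^{-6}$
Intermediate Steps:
$G = -318010$ ($G = \left(-490\right) 649 = -318010$)
$\frac{1}{\left(A + 208\right)^{2} + G} = \frac{1}{\left(-327 + 208\right)^{2} - 318010} = \frac{1}{\left(-119\right)^{2} - 318010} = \frac{1}{14161 - 318010} = \frac{1}{-303849} = - \frac{1}{303849}$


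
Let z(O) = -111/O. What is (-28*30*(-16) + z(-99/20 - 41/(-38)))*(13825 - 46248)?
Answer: -642378093660/1471 ≈ -4.3670e+8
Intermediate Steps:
(-28*30*(-16) + z(-99/20 - 41/(-38)))*(13825 - 46248) = (-28*30*(-16) - 111/(-99/20 - 41/(-38)))*(13825 - 46248) = (-840*(-16) - 111/(-99*1/20 - 41*(-1/38)))*(-32423) = (13440 - 111/(-99/20 + 41/38))*(-32423) = (13440 - 111/(-1471/380))*(-32423) = (13440 - 111*(-380/1471))*(-32423) = (13440 + 42180/1471)*(-32423) = (19812420/1471)*(-32423) = -642378093660/1471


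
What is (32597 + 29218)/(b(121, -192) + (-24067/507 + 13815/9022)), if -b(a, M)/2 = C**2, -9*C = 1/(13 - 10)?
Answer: -5285274851610/3928016831 ≈ -1345.5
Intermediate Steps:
C = -1/27 (C = -1/(9*(13 - 10)) = -1/9/3 = -1/9*1/3 = -1/27 ≈ -0.037037)
b(a, M) = -2/729 (b(a, M) = -2*(-1/27)**2 = -2*1/729 = -2/729)
(32597 + 29218)/(b(121, -192) + (-24067/507 + 13815/9022)) = (32597 + 29218)/(-2/729 + (-24067/507 + 13815/9022)) = 61815/(-2/729 + (-24067*1/507 + 13815*(1/9022))) = 61815/(-2/729 + (-24067/507 + 13815/9022)) = 61815/(-2/729 - 16163713/351858) = 61815/(-3928016831/85501494) = 61815*(-85501494/3928016831) = -5285274851610/3928016831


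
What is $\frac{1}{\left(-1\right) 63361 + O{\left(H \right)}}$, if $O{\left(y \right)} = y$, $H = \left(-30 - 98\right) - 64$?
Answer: $- \frac{1}{63553} \approx -1.5735 \cdot 10^{-5}$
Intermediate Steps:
$H = -192$ ($H = -128 - 64 = -192$)
$\frac{1}{\left(-1\right) 63361 + O{\left(H \right)}} = \frac{1}{\left(-1\right) 63361 - 192} = \frac{1}{-63361 - 192} = \frac{1}{-63553} = - \frac{1}{63553}$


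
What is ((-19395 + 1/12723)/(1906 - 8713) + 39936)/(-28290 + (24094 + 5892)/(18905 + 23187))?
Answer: -72796481947521680/51562843000430967 ≈ -1.4118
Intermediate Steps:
((-19395 + 1/12723)/(1906 - 8713) + 39936)/(-28290 + (24094 + 5892)/(18905 + 23187)) = ((-19395 + 1/12723)/(-6807) + 39936)/(-28290 + 29986/42092) = (-246762584/12723*(-1/6807) + 39936)/(-28290 + 29986*(1/42092)) = (246762584/86605461 + 39936)/(-28290 + 14993/21046) = 3458922453080/(86605461*(-595376347/21046)) = (3458922453080/86605461)*(-21046/595376347) = -72796481947521680/51562843000430967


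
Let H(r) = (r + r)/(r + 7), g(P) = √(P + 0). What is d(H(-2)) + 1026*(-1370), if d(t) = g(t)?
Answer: -1405620 + 2*I*√5/5 ≈ -1.4056e+6 + 0.89443*I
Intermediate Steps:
g(P) = √P
H(r) = 2*r/(7 + r) (H(r) = (2*r)/(7 + r) = 2*r/(7 + r))
d(t) = √t
d(H(-2)) + 1026*(-1370) = √(2*(-2)/(7 - 2)) + 1026*(-1370) = √(2*(-2)/5) - 1405620 = √(2*(-2)*(⅕)) - 1405620 = √(-⅘) - 1405620 = 2*I*√5/5 - 1405620 = -1405620 + 2*I*√5/5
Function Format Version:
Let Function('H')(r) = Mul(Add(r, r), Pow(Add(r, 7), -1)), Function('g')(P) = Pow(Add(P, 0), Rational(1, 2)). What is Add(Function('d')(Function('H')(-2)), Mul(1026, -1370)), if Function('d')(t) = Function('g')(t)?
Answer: Add(-1405620, Mul(Rational(2, 5), I, Pow(5, Rational(1, 2)))) ≈ Add(-1.4056e+6, Mul(0.89443, I))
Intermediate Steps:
Function('g')(P) = Pow(P, Rational(1, 2))
Function('H')(r) = Mul(2, r, Pow(Add(7, r), -1)) (Function('H')(r) = Mul(Mul(2, r), Pow(Add(7, r), -1)) = Mul(2, r, Pow(Add(7, r), -1)))
Function('d')(t) = Pow(t, Rational(1, 2))
Add(Function('d')(Function('H')(-2)), Mul(1026, -1370)) = Add(Pow(Mul(2, -2, Pow(Add(7, -2), -1)), Rational(1, 2)), Mul(1026, -1370)) = Add(Pow(Mul(2, -2, Pow(5, -1)), Rational(1, 2)), -1405620) = Add(Pow(Mul(2, -2, Rational(1, 5)), Rational(1, 2)), -1405620) = Add(Pow(Rational(-4, 5), Rational(1, 2)), -1405620) = Add(Mul(Rational(2, 5), I, Pow(5, Rational(1, 2))), -1405620) = Add(-1405620, Mul(Rational(2, 5), I, Pow(5, Rational(1, 2))))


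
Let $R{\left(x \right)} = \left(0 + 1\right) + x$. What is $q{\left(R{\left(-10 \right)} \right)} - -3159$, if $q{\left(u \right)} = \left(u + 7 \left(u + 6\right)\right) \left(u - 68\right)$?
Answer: $5469$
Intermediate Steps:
$R{\left(x \right)} = 1 + x$
$q{\left(u \right)} = \left(-68 + u\right) \left(42 + 8 u\right)$ ($q{\left(u \right)} = \left(u + 7 \left(6 + u\right)\right) \left(-68 + u\right) = \left(u + \left(42 + 7 u\right)\right) \left(-68 + u\right) = \left(42 + 8 u\right) \left(-68 + u\right) = \left(-68 + u\right) \left(42 + 8 u\right)$)
$q{\left(R{\left(-10 \right)} \right)} - -3159 = \left(-2856 - 502 \left(1 - 10\right) + 8 \left(1 - 10\right)^{2}\right) - -3159 = \left(-2856 - -4518 + 8 \left(-9\right)^{2}\right) + 3159 = \left(-2856 + 4518 + 8 \cdot 81\right) + 3159 = \left(-2856 + 4518 + 648\right) + 3159 = 2310 + 3159 = 5469$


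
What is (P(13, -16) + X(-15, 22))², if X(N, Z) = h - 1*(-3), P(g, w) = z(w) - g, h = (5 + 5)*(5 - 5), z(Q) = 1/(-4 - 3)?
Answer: 5041/49 ≈ 102.88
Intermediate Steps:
z(Q) = -⅐ (z(Q) = 1/(-7) = -⅐)
h = 0 (h = 10*0 = 0)
P(g, w) = -⅐ - g
X(N, Z) = 3 (X(N, Z) = 0 - 1*(-3) = 0 + 3 = 3)
(P(13, -16) + X(-15, 22))² = ((-⅐ - 1*13) + 3)² = ((-⅐ - 13) + 3)² = (-92/7 + 3)² = (-71/7)² = 5041/49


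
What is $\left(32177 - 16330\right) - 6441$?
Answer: $9406$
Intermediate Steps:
$\left(32177 - 16330\right) - 6441 = 15847 - 6441 = 9406$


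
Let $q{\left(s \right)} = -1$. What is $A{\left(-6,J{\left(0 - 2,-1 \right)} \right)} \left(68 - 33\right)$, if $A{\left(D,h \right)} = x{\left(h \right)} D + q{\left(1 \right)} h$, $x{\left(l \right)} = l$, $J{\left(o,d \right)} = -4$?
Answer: $980$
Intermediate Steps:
$A{\left(D,h \right)} = - h + D h$ ($A{\left(D,h \right)} = h D - h = D h - h = - h + D h$)
$A{\left(-6,J{\left(0 - 2,-1 \right)} \right)} \left(68 - 33\right) = - 4 \left(-1 - 6\right) \left(68 - 33\right) = \left(-4\right) \left(-7\right) 35 = 28 \cdot 35 = 980$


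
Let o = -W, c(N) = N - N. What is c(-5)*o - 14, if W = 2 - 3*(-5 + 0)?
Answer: -14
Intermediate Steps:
c(N) = 0
W = 17 (W = 2 - 3*(-5) = 2 + 15 = 17)
o = -17 (o = -1*17 = -17)
c(-5)*o - 14 = 0*(-17) - 14 = 0 - 14 = -14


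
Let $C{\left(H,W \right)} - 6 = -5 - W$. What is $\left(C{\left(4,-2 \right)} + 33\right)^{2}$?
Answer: $1296$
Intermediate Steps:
$C{\left(H,W \right)} = 1 - W$ ($C{\left(H,W \right)} = 6 - \left(5 + W\right) = 1 - W$)
$\left(C{\left(4,-2 \right)} + 33\right)^{2} = \left(\left(1 - -2\right) + 33\right)^{2} = \left(\left(1 + 2\right) + 33\right)^{2} = \left(3 + 33\right)^{2} = 36^{2} = 1296$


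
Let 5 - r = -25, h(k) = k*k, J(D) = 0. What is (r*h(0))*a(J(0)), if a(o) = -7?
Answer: 0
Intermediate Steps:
h(k) = k²
r = 30 (r = 5 - 1*(-25) = 5 + 25 = 30)
(r*h(0))*a(J(0)) = (30*0²)*(-7) = (30*0)*(-7) = 0*(-7) = 0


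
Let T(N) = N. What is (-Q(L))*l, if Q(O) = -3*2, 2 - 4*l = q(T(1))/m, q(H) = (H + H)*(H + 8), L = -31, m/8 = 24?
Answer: 183/64 ≈ 2.8594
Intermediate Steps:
m = 192 (m = 8*24 = 192)
q(H) = 2*H*(8 + H) (q(H) = (2*H)*(8 + H) = 2*H*(8 + H))
l = 61/128 (l = 1/2 - 2*1*(8 + 1)/(4*192) = 1/2 - 2*1*9/(4*192) = 1/2 - 9/(2*192) = 1/2 - 1/4*3/32 = 1/2 - 3/128 = 61/128 ≈ 0.47656)
Q(O) = -6
(-Q(L))*l = -1*(-6)*(61/128) = 6*(61/128) = 183/64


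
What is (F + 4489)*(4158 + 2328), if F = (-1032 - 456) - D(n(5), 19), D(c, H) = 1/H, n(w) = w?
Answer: 369818748/19 ≈ 1.9464e+7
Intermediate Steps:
F = -28273/19 (F = (-1032 - 456) - 1/19 = -1488 - 1*1/19 = -1488 - 1/19 = -28273/19 ≈ -1488.1)
(F + 4489)*(4158 + 2328) = (-28273/19 + 4489)*(4158 + 2328) = (57018/19)*6486 = 369818748/19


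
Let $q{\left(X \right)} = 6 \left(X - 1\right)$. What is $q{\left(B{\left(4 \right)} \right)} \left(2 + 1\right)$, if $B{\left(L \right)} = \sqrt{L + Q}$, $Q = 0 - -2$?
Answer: $-18 + 18 \sqrt{6} \approx 26.091$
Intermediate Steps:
$Q = 2$ ($Q = 0 + 2 = 2$)
$B{\left(L \right)} = \sqrt{2 + L}$ ($B{\left(L \right)} = \sqrt{L + 2} = \sqrt{2 + L}$)
$q{\left(X \right)} = -6 + 6 X$ ($q{\left(X \right)} = 6 \left(-1 + X\right) = -6 + 6 X$)
$q{\left(B{\left(4 \right)} \right)} \left(2 + 1\right) = \left(-6 + 6 \sqrt{2 + 4}\right) \left(2 + 1\right) = \left(-6 + 6 \sqrt{6}\right) 3 = -18 + 18 \sqrt{6}$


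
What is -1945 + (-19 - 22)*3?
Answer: -2068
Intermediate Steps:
-1945 + (-19 - 22)*3 = -1945 - 41*3 = -1945 - 123 = -2068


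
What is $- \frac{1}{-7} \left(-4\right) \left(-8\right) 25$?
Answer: $\frac{800}{7} \approx 114.29$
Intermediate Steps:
$- \frac{1}{-7} \left(-4\right) \left(-8\right) 25 = \left(-1\right) \left(- \frac{1}{7}\right) \left(-4\right) \left(-8\right) 25 = \frac{1}{7} \left(-4\right) \left(-8\right) 25 = \left(- \frac{4}{7}\right) \left(-8\right) 25 = \frac{32}{7} \cdot 25 = \frac{800}{7}$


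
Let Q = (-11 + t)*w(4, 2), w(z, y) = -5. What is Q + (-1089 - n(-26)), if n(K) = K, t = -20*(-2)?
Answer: -1208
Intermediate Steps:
t = 40
Q = -145 (Q = (-11 + 40)*(-5) = 29*(-5) = -145)
Q + (-1089 - n(-26)) = -145 + (-1089 - 1*(-26)) = -145 + (-1089 + 26) = -145 - 1063 = -1208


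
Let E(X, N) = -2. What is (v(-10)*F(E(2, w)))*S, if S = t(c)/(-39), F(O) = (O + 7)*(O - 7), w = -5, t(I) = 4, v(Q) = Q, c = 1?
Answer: -600/13 ≈ -46.154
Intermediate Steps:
F(O) = (-7 + O)*(7 + O) (F(O) = (7 + O)*(-7 + O) = (-7 + O)*(7 + O))
S = -4/39 (S = 4/(-39) = 4*(-1/39) = -4/39 ≈ -0.10256)
(v(-10)*F(E(2, w)))*S = -10*(-49 + (-2)**2)*(-4/39) = -10*(-49 + 4)*(-4/39) = -10*(-45)*(-4/39) = 450*(-4/39) = -600/13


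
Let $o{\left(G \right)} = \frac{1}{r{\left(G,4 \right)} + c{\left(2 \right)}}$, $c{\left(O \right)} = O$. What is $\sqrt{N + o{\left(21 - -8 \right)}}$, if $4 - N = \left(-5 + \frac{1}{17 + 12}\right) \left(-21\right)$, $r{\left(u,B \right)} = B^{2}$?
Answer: $\frac{i \sqrt{3034270}}{174} \approx 10.011 i$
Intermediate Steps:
$o{\left(G \right)} = \frac{1}{18}$ ($o{\left(G \right)} = \frac{1}{4^{2} + 2} = \frac{1}{16 + 2} = \frac{1}{18}$)
$N = - \frac{2908}{29}$ ($N = 4 - \left(-5 + \frac{1}{17 + 12}\right) \left(-21\right) = 4 - \left(-5 + \frac{1}{29}\right) \left(-21\right) = 4 - \left(- \frac{144}{29}\right) \left(-21\right) = 4 - \frac{3024}{29} = - \frac{2908}{29} \approx -100.28$)
$\sqrt{N + o{\left(21 - -8 \right)}} = \sqrt{- \frac{2908}{29} + \frac{1}{18}} = \sqrt{- \frac{52315}{522}} = \frac{i \sqrt{3034270}}{174}$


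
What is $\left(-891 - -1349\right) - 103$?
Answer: $355$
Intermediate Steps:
$\left(-891 - -1349\right) - 103 = \left(-891 + 1349\right) - 103 = 458 - 103 = 355$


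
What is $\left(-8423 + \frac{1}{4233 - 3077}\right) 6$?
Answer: $- \frac{29210961}{578} \approx -50538.0$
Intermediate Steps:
$\left(-8423 + \frac{1}{4233 - 3077}\right) 6 = \left(-8423 + \frac{1}{1156}\right) 6 = \left(- \frac{9736987}{1156}\right) 6 = - \frac{29210961}{578}$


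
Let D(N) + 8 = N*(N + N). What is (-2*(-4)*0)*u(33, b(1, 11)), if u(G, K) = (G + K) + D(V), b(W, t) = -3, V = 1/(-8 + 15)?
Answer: 0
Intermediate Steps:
V = ⅐ (V = 1/7 = ⅐ ≈ 0.14286)
D(N) = -8 + 2*N² (D(N) = -8 + N*(N + N) = -8 + N*(2*N) = -8 + 2*N²)
u(G, K) = -390/49 + G + K (u(G, K) = (G + K) + (-8 + 2*(⅐)²) = (G + K) + (-8 + 2*(1/49)) = (G + K) + (-8 + 2/49) = (G + K) - 390/49 = -390/49 + G + K)
(-2*(-4)*0)*u(33, b(1, 11)) = (-2*(-4)*0)*(-390/49 + 33 - 3) = (8*0)*(1080/49) = 0*(1080/49) = 0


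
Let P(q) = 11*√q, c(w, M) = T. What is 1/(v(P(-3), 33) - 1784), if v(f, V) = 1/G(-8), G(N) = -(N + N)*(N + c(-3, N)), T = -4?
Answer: -192/342529 ≈ -0.00056054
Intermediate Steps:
c(w, M) = -4
G(N) = -2*N*(-4 + N) (G(N) = -(N + N)*(N - 4) = -2*N*(-4 + N))
v(f, V) = -1/192 (v(f, V) = 1/(2*(-8)*(4 - 1*(-8))) = 1/(2*(-8)*(4 + 8)) = 1/(2*(-8)*12) = 1/(-192) = -1/192)
1/(v(P(-3), 33) - 1784) = 1/(-1/192 - 1784) = 1/(-342529/192) = -192/342529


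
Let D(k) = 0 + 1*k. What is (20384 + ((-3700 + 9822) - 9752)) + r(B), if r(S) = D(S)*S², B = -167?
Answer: -4640709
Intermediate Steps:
D(k) = k (D(k) = 0 + k = k)
r(S) = S³ (r(S) = S*S² = S³)
(20384 + ((-3700 + 9822) - 9752)) + r(B) = (20384 + ((-3700 + 9822) - 9752)) + (-167)³ = (20384 + (6122 - 9752)) - 4657463 = (20384 - 3630) - 4657463 = 16754 - 4657463 = -4640709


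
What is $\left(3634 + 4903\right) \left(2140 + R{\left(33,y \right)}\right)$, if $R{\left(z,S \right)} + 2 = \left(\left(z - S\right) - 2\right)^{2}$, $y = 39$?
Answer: $18798474$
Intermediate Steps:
$R{\left(z,S \right)} = -2 + \left(-2 + z - S\right)^{2}$ ($R{\left(z,S \right)} = -2 + \left(\left(z - S\right) - 2\right)^{2} = -2 + \left(-2 + z - S\right)^{2}$)
$\left(3634 + 4903\right) \left(2140 + R{\left(33,y \right)}\right) = \left(3634 + 4903\right) \left(2140 - \left(2 - \left(2 + 39 - 33\right)^{2}\right)\right) = 8537 \left(2140 - \left(2 - \left(2 + 39 - 33\right)^{2}\right)\right) = 8537 \left(2140 - \left(2 - 8^{2}\right)\right) = 8537 \left(2140 + \left(-2 + 64\right)\right) = 8537 \left(2140 + 62\right) = 8537 \cdot 2202 = 18798474$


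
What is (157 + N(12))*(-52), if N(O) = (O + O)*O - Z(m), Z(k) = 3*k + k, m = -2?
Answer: -23556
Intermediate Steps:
Z(k) = 4*k
N(O) = 8 + 2*O² (N(O) = (O + O)*O - 4*(-2) = (2*O)*O - 1*(-8) = 2*O² + 8 = 8 + 2*O²)
(157 + N(12))*(-52) = (157 + (8 + 2*12²))*(-52) = (157 + (8 + 2*144))*(-52) = (157 + (8 + 288))*(-52) = (157 + 296)*(-52) = 453*(-52) = -23556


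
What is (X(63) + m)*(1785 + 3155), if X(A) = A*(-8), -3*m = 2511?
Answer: -6624540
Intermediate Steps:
m = -837 (m = -⅓*2511 = -837)
X(A) = -8*A
(X(63) + m)*(1785 + 3155) = (-8*63 - 837)*(1785 + 3155) = (-504 - 837)*4940 = -1341*4940 = -6624540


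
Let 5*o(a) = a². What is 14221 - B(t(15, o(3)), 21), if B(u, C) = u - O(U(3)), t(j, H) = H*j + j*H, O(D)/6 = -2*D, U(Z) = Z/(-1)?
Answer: 14203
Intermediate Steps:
o(a) = a²/5
U(Z) = -Z (U(Z) = Z*(-1) = -Z)
O(D) = -12*D (O(D) = 6*(-2*D) = -12*D)
t(j, H) = 2*H*j (t(j, H) = H*j + H*j = 2*H*j)
B(u, C) = -36 + u (B(u, C) = u - (-12)*(-1*3) = u - (-12)*(-3) = u - 1*36 = u - 36 = -36 + u)
14221 - B(t(15, o(3)), 21) = 14221 - (-36 + 2*((⅕)*3²)*15) = 14221 - (-36 + 2*((⅕)*9)*15) = 14221 - (-36 + 2*(9/5)*15) = 14221 - (-36 + 54) = 14221 - 1*18 = 14221 - 18 = 14203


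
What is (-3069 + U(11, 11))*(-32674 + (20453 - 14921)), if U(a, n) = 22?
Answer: 82701674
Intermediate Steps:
(-3069 + U(11, 11))*(-32674 + (20453 - 14921)) = (-3069 + 22)*(-32674 + (20453 - 14921)) = -3047*(-32674 + 5532) = -3047*(-27142) = 82701674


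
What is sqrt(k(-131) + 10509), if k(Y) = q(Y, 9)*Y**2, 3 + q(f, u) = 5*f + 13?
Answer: 12*I*sqrt(76794) ≈ 3325.4*I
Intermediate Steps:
q(f, u) = 10 + 5*f (q(f, u) = -3 + (5*f + 13) = -3 + (13 + 5*f) = 10 + 5*f)
k(Y) = Y**2*(10 + 5*Y) (k(Y) = (10 + 5*Y)*Y**2 = Y**2*(10 + 5*Y))
sqrt(k(-131) + 10509) = sqrt(5*(-131)**2*(2 - 131) + 10509) = sqrt(5*17161*(-129) + 10509) = sqrt(-11068845 + 10509) = sqrt(-11058336) = 12*I*sqrt(76794)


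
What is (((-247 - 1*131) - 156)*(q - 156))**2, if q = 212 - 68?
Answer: 41062464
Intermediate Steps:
q = 144
(((-247 - 1*131) - 156)*(q - 156))**2 = (((-247 - 1*131) - 156)*(144 - 156))**2 = (((-247 - 131) - 156)*(-12))**2 = ((-378 - 156)*(-12))**2 = (-534*(-12))**2 = 6408**2 = 41062464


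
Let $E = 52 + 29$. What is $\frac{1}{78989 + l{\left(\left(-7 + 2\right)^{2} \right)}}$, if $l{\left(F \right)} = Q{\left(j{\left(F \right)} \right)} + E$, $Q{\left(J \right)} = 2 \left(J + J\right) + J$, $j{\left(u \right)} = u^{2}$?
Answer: $\frac{1}{82195} \approx 1.2166 \cdot 10^{-5}$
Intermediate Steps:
$E = 81$
$Q{\left(J \right)} = 5 J$ ($Q{\left(J \right)} = 2 \cdot 2 J + J = 4 J + J = 5 J$)
$l{\left(F \right)} = 81 + 5 F^{2}$ ($l{\left(F \right)} = 5 F^{2} + 81 = 81 + 5 F^{2}$)
$\frac{1}{78989 + l{\left(\left(-7 + 2\right)^{2} \right)}} = \frac{1}{78989 + \left(81 + 5 \left(\left(-7 + 2\right)^{2}\right)^{2}\right)} = \frac{1}{78989 + \left(81 + 5 \left(\left(-5\right)^{2}\right)^{2}\right)} = \frac{1}{78989 + \left(81 + 5 \cdot 25^{2}\right)} = \frac{1}{78989 + \left(81 + 5 \cdot 625\right)} = \frac{1}{78989 + \left(81 + 3125\right)} = \frac{1}{78989 + 3206} = \frac{1}{82195}$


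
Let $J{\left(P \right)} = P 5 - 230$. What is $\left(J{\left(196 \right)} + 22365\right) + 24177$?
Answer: $47292$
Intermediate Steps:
$J{\left(P \right)} = -230 + 5 P$ ($J{\left(P \right)} = 5 P - 230 = -230 + 5 P$)
$\left(J{\left(196 \right)} + 22365\right) + 24177 = \left(\left(-230 + 5 \cdot 196\right) + 22365\right) + 24177 = \left(\left(-230 + 980\right) + 22365\right) + 24177 = \left(750 + 22365\right) + 24177 = 23115 + 24177 = 47292$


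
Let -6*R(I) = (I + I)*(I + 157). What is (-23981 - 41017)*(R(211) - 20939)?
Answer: 3043314690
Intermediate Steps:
R(I) = -I*(157 + I)/3 (R(I) = -(I + I)*(I + 157)/6 = -2*I*(157 + I)/6 = -I*(157 + I)/3)
(-23981 - 41017)*(R(211) - 20939) = (-23981 - 41017)*(-⅓*211*(157 + 211) - 20939) = -64998*(-⅓*211*368 - 20939) = -64998*(-77648/3 - 20939) = -64998*(-140465/3) = 3043314690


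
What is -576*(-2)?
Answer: 1152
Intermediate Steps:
-576*(-2) = -48*(-24) = 1152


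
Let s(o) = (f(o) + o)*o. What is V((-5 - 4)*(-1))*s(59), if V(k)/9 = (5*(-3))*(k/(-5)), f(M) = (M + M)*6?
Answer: 10996479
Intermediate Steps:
f(M) = 12*M (f(M) = (2*M)*6 = 12*M)
V(k) = 27*k (V(k) = 9*((5*(-3))*(k/(-5))) = 9*(-15*k*(-1)/5) = 9*(-(-3)*k) = 9*(3*k) = 27*k)
s(o) = 13*o**2 (s(o) = (12*o + o)*o = (13*o)*o = 13*o**2)
V((-5 - 4)*(-1))*s(59) = (27*((-5 - 4)*(-1)))*(13*59**2) = (27*(-9*(-1)))*(13*3481) = (27*9)*45253 = 243*45253 = 10996479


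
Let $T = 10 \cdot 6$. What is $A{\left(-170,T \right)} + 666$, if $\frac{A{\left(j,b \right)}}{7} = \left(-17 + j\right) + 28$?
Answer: $-447$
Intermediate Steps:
$T = 60$
$A{\left(j,b \right)} = 77 + 7 j$ ($A{\left(j,b \right)} = 7 \left(\left(-17 + j\right) + 28\right) = 7 \left(11 + j\right) = 77 + 7 j$)
$A{\left(-170,T \right)} + 666 = \left(77 + 7 \left(-170\right)\right) + 666 = \left(77 - 1190\right) + 666 = -1113 + 666 = -447$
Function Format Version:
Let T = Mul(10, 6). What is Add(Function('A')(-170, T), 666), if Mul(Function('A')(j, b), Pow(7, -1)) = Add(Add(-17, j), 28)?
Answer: -447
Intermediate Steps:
T = 60
Function('A')(j, b) = Add(77, Mul(7, j)) (Function('A')(j, b) = Mul(7, Add(Add(-17, j), 28)) = Mul(7, Add(11, j)) = Add(77, Mul(7, j)))
Add(Function('A')(-170, T), 666) = Add(Add(77, Mul(7, -170)), 666) = Add(Add(77, -1190), 666) = Add(-1113, 666) = -447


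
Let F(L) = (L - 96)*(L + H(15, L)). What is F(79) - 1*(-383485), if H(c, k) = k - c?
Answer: 381054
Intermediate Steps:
F(L) = (-96 + L)*(-15 + 2*L) (F(L) = (L - 96)*(L + (L - 1*15)) = (-96 + L)*(L + (L - 15)) = (-96 + L)*(L + (-15 + L)) = (-96 + L)*(-15 + 2*L))
F(79) - 1*(-383485) = (1440 - 207*79 + 2*79²) - 1*(-383485) = (1440 - 16353 + 2*6241) + 383485 = (1440 - 16353 + 12482) + 383485 = -2431 + 383485 = 381054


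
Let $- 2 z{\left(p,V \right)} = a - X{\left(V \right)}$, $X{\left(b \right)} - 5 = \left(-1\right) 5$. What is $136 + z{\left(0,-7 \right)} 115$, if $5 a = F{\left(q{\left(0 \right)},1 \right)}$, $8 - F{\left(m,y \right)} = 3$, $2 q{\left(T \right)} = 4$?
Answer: $\frac{157}{2} \approx 78.5$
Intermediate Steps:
$X{\left(b \right)} = 0$ ($X{\left(b \right)} = 5 - 5 = 0$)
$q{\left(T \right)} = 2$ ($q{\left(T \right)} = \frac{1}{2} \cdot 4 = 2$)
$F{\left(m,y \right)} = 5$ ($F{\left(m,y \right)} = 8 - 3 = 5$)
$a = 1$ ($a = \frac{1}{5} \cdot 5 = 1$)
$z{\left(p,V \right)} = - \frac{1}{2}$ ($z{\left(p,V \right)} = - \frac{1 - 0}{2} = - \frac{1 + 0}{2} = \left(- \frac{1}{2}\right) 1 = - \frac{1}{2}$)
$136 + z{\left(0,-7 \right)} 115 = 136 - \frac{115}{2} = \frac{157}{2}$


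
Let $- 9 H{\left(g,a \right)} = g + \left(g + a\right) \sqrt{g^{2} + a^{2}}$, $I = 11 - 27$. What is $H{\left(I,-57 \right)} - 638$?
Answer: $- \frac{5726}{9} + \frac{73 \sqrt{3505}}{9} \approx -156.02$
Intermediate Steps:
$I = -16$ ($I = 11 - 27 = -16$)
$H{\left(g,a \right)} = - \frac{g}{9} - \frac{\sqrt{a^{2} + g^{2}} \left(a + g\right)}{9}$ ($H{\left(g,a \right)} = - \frac{g + \left(g + a\right) \sqrt{g^{2} + a^{2}}}{9} = - \frac{g + \left(a + g\right) \sqrt{a^{2} + g^{2}}}{9} = - \frac{g + \sqrt{a^{2} + g^{2}} \left(a + g\right)}{9} = - \frac{g}{9} - \frac{\sqrt{a^{2} + g^{2}} \left(a + g\right)}{9}$)
$H{\left(I,-57 \right)} - 638 = \left(\left(- \frac{1}{9}\right) \left(-16\right) - - \frac{19 \sqrt{\left(-57\right)^{2} + \left(-16\right)^{2}}}{3} - - \frac{16 \sqrt{\left(-57\right)^{2} + \left(-16\right)^{2}}}{9}\right) - 638 = \left(\frac{16}{9} - - \frac{19 \sqrt{3249 + 256}}{3} - - \frac{16 \sqrt{3249 + 256}}{9}\right) - 638 = \left(\frac{16}{9} - - \frac{19 \sqrt{3505}}{3} - - \frac{16 \sqrt{3505}}{9}\right) - 638 = \left(\frac{16}{9} + \frac{19 \sqrt{3505}}{3} + \frac{16 \sqrt{3505}}{9}\right) - 638 = \left(\frac{16}{9} + \frac{73 \sqrt{3505}}{9}\right) - 638 = - \frac{5726}{9} + \frac{73 \sqrt{3505}}{9}$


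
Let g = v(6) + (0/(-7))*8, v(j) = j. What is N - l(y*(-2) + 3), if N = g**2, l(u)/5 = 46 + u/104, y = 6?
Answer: -20131/104 ≈ -193.57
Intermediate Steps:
g = 6 (g = 6 + (0/(-7))*8 = 6 + (0*(-1/7))*8 = 6 + 0*8 = 6 + 0 = 6)
l(u) = 230 + 5*u/104 (l(u) = 5*(46 + u/104) = 230 + 5*u/104)
N = 36 (N = 6**2 = 36)
N - l(y*(-2) + 3) = 36 - (230 + 5*(6*(-2) + 3)/104) = 36 - (230 + 5*(-12 + 3)/104) = 36 - (230 + (5/104)*(-9)) = 36 - (230 - 45/104) = 36 - 1*23875/104 = 36 - 23875/104 = -20131/104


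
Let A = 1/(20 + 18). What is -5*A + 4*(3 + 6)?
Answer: 1363/38 ≈ 35.868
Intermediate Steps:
A = 1/38 ≈ 0.026316
-5*A + 4*(3 + 6) = -5*1/38 + 4*(3 + 6) = -5/38 + 4*9 = -5/38 + 36 = 1363/38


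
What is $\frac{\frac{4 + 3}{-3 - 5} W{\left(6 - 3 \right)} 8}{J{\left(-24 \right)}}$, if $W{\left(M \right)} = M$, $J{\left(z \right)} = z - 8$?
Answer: $\frac{21}{32} \approx 0.65625$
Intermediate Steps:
$J{\left(z \right)} = -8 + z$ ($J{\left(z \right)} = z - 8 = -8 + z$)
$\frac{\frac{4 + 3}{-3 - 5} W{\left(6 - 3 \right)} 8}{J{\left(-24 \right)}} = \frac{\frac{4 + 3}{-3 - 5} \left(6 - 3\right) 8}{-8 - 24} = \frac{\frac{7}{-8} \cdot 3 \cdot 8}{-32} = 7 \left(- \frac{1}{8}\right) 3 \cdot 8 \left(- \frac{1}{32}\right) = \left(- \frac{7}{8}\right) 3 \cdot 8 \left(- \frac{1}{32}\right) = \left(- \frac{21}{8}\right) 8 \left(- \frac{1}{32}\right) = \left(-21\right) \left(- \frac{1}{32}\right) = \frac{21}{32}$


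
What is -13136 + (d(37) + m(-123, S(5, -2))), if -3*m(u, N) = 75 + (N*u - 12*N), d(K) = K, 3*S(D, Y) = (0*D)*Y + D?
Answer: -13049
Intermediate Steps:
S(D, Y) = D/3 (S(D, Y) = ((0*D)*Y + D)/3 = (0*Y + D)/3 = (0 + D)/3 = D/3)
m(u, N) = -25 + 4*N - N*u/3 (m(u, N) = -(75 + (N*u - 12*N))/3 = -(75 + (-12*N + N*u))/3 = -(75 - 12*N + N*u)/3 = -25 + 4*N - N*u/3)
-13136 + (d(37) + m(-123, S(5, -2))) = -13136 + (37 + (-25 + 4*((⅓)*5) - ⅓*(⅓)*5*(-123))) = -13136 + (37 + (-25 + 4*(5/3) - ⅓*5/3*(-123))) = -13136 + (37 + (-25 + 20/3 + 205/3)) = -13136 + (37 + 50) = -13136 + 87 = -13049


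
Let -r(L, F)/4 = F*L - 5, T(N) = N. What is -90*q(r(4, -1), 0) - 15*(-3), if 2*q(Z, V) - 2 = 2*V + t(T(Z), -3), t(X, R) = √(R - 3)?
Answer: -45 - 45*I*√6 ≈ -45.0 - 110.23*I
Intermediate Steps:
t(X, R) = √(-3 + R)
r(L, F) = 20 - 4*F*L (r(L, F) = -4*(F*L - 5) = -4*(-5 + F*L) = 20 - 4*F*L)
q(Z, V) = 1 + V + I*√6/2 (q(Z, V) = 1 + (2*V + √(-3 - 3))/2 = 1 + (2*V + √(-6))/2 = 1 + (2*V + I*√6)/2 = 1 + (V + I*√6/2) = 1 + V + I*√6/2)
-90*q(r(4, -1), 0) - 15*(-3) = -90*(1 + 0 + I*√6/2) - 15*(-3) = -90*(1 + I*√6/2) + 45 = (-90 - 45*I*√6) + 45 = -45 - 45*I*√6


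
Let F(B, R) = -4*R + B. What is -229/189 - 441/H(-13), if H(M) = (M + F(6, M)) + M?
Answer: -90677/6048 ≈ -14.993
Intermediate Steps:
F(B, R) = B - 4*R
H(M) = 6 - 2*M (H(M) = (M + (6 - 4*M)) + M = (6 - 3*M) + M = 6 - 2*M)
-229/189 - 441/H(-13) = -229/189 - 441/(6 - 2*(-13)) = -229*1/189 - 441/(6 + 26) = -229/189 - 441/32 = -90677/6048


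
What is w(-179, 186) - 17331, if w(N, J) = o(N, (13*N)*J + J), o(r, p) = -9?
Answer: -17340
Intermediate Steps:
w(N, J) = -9
w(-179, 186) - 17331 = -9 - 17331 = -17340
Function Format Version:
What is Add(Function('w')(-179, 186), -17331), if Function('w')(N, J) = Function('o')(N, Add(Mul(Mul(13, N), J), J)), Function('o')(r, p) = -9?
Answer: -17340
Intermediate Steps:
Function('w')(N, J) = -9
Add(Function('w')(-179, 186), -17331) = Add(-9, -17331) = -17340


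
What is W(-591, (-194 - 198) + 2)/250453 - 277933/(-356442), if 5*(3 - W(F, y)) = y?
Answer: 69638025451/89271968226 ≈ 0.78007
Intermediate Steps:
W(F, y) = 3 - y/5
W(-591, (-194 - 198) + 2)/250453 - 277933/(-356442) = (3 - ((-194 - 198) + 2)/5)/250453 - 277933/(-356442) = (3 - (-392 + 2)/5)*(1/250453) - 277933*(-1/356442) = (3 - ⅕*(-390))*(1/250453) + 277933/356442 = (3 + 78)*(1/250453) + 277933/356442 = 81*(1/250453) + 277933/356442 = 81/250453 + 277933/356442 = 69638025451/89271968226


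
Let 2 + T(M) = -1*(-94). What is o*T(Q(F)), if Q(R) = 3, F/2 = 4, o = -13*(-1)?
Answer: 1196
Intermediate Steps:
o = 13
F = 8 (F = 2*4 = 8)
T(M) = 92 (T(M) = -2 - 1*(-94) = -2 + 94 = 92)
o*T(Q(F)) = 13*92 = 1196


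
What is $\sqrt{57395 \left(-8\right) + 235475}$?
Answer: $7 i \sqrt{4565} \approx 472.95 i$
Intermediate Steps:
$\sqrt{57395 \left(-8\right) + 235475} = \sqrt{-459160 + 235475} = \sqrt{-223685} = 7 i \sqrt{4565}$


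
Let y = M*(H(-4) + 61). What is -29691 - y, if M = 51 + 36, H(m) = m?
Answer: -34650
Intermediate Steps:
M = 87
y = 4959 (y = 87*(-4 + 61) = 87*57 = 4959)
-29691 - y = -29691 - 1*4959 = -29691 - 4959 = -34650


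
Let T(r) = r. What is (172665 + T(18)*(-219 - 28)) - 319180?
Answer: -150961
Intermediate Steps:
(172665 + T(18)*(-219 - 28)) - 319180 = (172665 + 18*(-219 - 28)) - 319180 = (172665 + 18*(-247)) - 319180 = (172665 - 4446) - 319180 = 168219 - 319180 = -150961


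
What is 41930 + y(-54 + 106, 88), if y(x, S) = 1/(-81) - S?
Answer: 3389201/81 ≈ 41842.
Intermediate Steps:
y(x, S) = -1/81 - S
41930 + y(-54 + 106, 88) = 41930 + (-1/81 - 1*88) = 41930 + (-1/81 - 88) = 41930 - 7129/81 = 3389201/81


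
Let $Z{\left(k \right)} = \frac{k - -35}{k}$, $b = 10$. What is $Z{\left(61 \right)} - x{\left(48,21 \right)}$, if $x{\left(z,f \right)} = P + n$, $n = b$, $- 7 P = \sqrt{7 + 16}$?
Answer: $- \frac{514}{61} + \frac{\sqrt{23}}{7} \approx -7.7411$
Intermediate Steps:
$P = - \frac{\sqrt{23}}{7}$ ($P = - \frac{\sqrt{7 + 16}}{7} = - \frac{\sqrt{23}}{7} \approx -0.68512$)
$n = 10$
$x{\left(z,f \right)} = 10 - \frac{\sqrt{23}}{7}$ ($x{\left(z,f \right)} = - \frac{\sqrt{23}}{7} + 10 = 10 - \frac{\sqrt{23}}{7}$)
$Z{\left(k \right)} = \frac{35 + k}{k}$ ($Z{\left(k \right)} = \frac{k + 35}{k} = \frac{35 + k}{k}$)
$Z{\left(61 \right)} - x{\left(48,21 \right)} = \frac{35 + 61}{61} - \left(10 - \frac{\sqrt{23}}{7}\right) = \frac{1}{61} \cdot 96 - \left(10 - \frac{\sqrt{23}}{7}\right) = \frac{96}{61} - \left(10 - \frac{\sqrt{23}}{7}\right) = - \frac{514}{61} + \frac{\sqrt{23}}{7}$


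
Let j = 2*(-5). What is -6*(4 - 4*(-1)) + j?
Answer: -58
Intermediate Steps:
j = -10
-6*(4 - 4*(-1)) + j = -6*(4 - 4*(-1)) - 10 = -6*(4 + 4) - 10 = -6*8 - 10 = -48 - 10 = -58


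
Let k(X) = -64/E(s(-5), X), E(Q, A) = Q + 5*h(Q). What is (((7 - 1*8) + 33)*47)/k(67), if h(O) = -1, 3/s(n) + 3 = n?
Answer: 2021/16 ≈ 126.31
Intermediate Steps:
s(n) = 3/(-3 + n)
E(Q, A) = -5 + Q (E(Q, A) = Q + 5*(-1) = Q - 5 = -5 + Q)
k(X) = 512/43 (k(X) = -64/(-5 + 3/(-3 - 5)) = -64/(-5 + 3/(-8)) = -64/(-5 + 3*(-⅛)) = -64/(-5 - 3/8) = -64/(-43/8) = -64*(-8/43) = 512/43)
(((7 - 1*8) + 33)*47)/k(67) = (((7 - 1*8) + 33)*47)/(512/43) = (((7 - 8) + 33)*47)*(43/512) = ((-1 + 33)*47)*(43/512) = (32*47)*(43/512) = 1504*(43/512) = 2021/16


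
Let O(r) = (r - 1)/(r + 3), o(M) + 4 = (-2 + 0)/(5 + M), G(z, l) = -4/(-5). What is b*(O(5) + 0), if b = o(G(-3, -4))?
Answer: -63/29 ≈ -2.1724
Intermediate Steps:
G(z, l) = ⅘ (G(z, l) = -4*(-⅕) = ⅘)
o(M) = -4 - 2/(5 + M) (o(M) = -4 + (-2 + 0)/(5 + M) = -4 - 2/(5 + M))
b = -126/29 (b = 2*(-11 - 2*⅘)/(5 + ⅘) = 2*(-11 - 8/5)/(29/5) = 2*(5/29)*(-63/5) = -126/29 ≈ -4.3448)
O(r) = (-1 + r)/(3 + r)
b*(O(5) + 0) = -126*((-1 + 5)/(3 + 5) + 0)/29 = -126*(4/8 + 0)/29 = -126*((⅛)*4 + 0)/29 = -126*(½ + 0)/29 = -126/29*½ = -63/29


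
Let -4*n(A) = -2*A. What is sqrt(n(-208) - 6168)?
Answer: 56*I*sqrt(2) ≈ 79.196*I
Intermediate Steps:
n(A) = A/2 (n(A) = -(-1)*A/2 = A/2)
sqrt(n(-208) - 6168) = sqrt((1/2)*(-208) - 6168) = sqrt(-104 - 6168) = sqrt(-6272) = 56*I*sqrt(2)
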